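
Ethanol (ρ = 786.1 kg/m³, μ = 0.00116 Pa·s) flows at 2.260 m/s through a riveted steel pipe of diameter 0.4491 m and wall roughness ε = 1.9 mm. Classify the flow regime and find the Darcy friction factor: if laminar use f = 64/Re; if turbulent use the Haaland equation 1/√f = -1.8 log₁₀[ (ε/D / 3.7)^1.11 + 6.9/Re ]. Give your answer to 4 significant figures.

f ≈ 0.02909

Re = ρVD/μ = 786.1·2.26·0.4491/0.00116 = 6.878e+05.
Re > 4000 → turbulent. ε/D = 0.0019/0.4491 = 0.00423; Haaland: 1/√f = -1.8 log₁₀[0.000543 + 1e-05] = 5.863, so f = 0.02909.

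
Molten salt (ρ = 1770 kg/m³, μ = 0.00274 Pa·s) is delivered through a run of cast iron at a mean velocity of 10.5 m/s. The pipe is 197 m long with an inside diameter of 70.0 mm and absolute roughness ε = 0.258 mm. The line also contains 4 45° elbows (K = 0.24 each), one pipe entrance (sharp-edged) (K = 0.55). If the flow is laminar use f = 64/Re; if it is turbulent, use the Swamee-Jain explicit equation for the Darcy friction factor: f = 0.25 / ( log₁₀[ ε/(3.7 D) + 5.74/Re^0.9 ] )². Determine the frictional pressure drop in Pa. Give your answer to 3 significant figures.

ΔP ≈ 7.86×10^6 Pa

Reynolds number Re = ρVD/μ = 1770 · 10.5 · 0.07 / 0.00274 = 4.748e+05.
Re > 4000 → turbulent. Relative roughness ε/D = 0.000258/0.07 = 0.00369. Swamee-Jain: f = 0.25/(log₁₀[0.00369/3.7 + 5.74/4.748e+05^0.9])² = 0.25/(log₁₀[0.000996 + 4.47e-05])² = 0.25/(-2.983)² = 0.0281.
Total minor-loss coefficient ΣK = 4·0.24 + 1·0.55 = 1.51.
ΔP = [f·L/D + ΣK]·(ρV²/2) = [0.0281·197/0.07 + 1.51]·(1770·10.5²/2) = [79.09 + 1.51]·9.757e+04 = 7.864e+06 Pa.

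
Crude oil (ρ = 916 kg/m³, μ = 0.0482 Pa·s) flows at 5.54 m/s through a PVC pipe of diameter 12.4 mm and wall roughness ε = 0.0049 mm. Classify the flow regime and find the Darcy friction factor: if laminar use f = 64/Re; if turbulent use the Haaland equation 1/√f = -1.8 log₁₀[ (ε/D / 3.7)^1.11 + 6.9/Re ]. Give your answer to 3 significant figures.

Re = ρVD/μ = 916·5.54·0.0124/0.0482 = 1306.
Re < 2300 → laminar, so f = 64/Re = 0.04902 (roughness is irrelevant in laminar flow).

f ≈ 0.0490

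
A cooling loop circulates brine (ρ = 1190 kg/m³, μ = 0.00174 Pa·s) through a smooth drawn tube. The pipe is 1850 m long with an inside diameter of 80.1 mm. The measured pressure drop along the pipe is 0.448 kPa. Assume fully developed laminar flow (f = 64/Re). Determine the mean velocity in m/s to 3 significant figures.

For laminar flow, f = 64/Re with Re = ρVD/μ, so Darcy-Weisbach reduces to ΔP = 32μLV/D². Solving for V: V = ΔP·D²/(32μL) = 448·(0.0801)²/(32·0.00174·1850) = 0.0279 m/s.
Check: Re = ρVD/μ = 1190·0.0279·0.0801/0.00174 = 1529 < 2300, so the laminar assumption holds.

V ≈ 0.0279 m/s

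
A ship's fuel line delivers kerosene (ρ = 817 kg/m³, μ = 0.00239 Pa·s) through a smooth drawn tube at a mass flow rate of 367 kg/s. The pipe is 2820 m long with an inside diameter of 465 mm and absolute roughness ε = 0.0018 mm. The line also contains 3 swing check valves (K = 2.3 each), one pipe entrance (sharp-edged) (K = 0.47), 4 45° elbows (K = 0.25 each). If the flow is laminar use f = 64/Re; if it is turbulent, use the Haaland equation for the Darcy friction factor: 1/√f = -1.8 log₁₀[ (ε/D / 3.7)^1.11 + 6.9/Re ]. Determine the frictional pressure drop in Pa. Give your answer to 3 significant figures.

ΔP ≈ 258000 Pa

A = πD²/4 = π(0.465)²/4 = 0.1698 m²; mean velocity V = ṁ/(ρA) = 367/(817 · 0.1698) = 2.645 m/s.
Reynolds number Re = ρVD/μ = 817 · 2.645 · 0.465 / 0.00239 = 4.205e+05.
Re > 4000 → turbulent. Relative roughness ε/D = 1.8e-06/0.465 = 3.87e-06. Haaland: 1/√f = -1.8 log₁₀[(3.87e-06/3.7)^1.11 + 6.9/4.205e+05] = -1.8 log₁₀[2.3e-07 + 1.64e-05] = 8.602, so f = 0.01351.
Total minor-loss coefficient ΣK = 3·2.3 + 1·0.47 + 4·0.25 = 8.37.
ΔP = [f·L/D + ΣK]·(ρV²/2) = [0.01351·2820/0.465 + 8.37]·(817·2.645²/2) = [81.96 + 8.37]·2858 = 2.582e+05 Pa.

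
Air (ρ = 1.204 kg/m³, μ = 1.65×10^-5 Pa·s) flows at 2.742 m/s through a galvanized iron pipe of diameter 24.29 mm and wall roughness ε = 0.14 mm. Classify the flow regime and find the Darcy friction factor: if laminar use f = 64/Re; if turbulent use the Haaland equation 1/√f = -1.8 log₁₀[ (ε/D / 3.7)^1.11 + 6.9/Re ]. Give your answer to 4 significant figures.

f ≈ 0.04360

Re = ρVD/μ = 1.204·2.742·0.02429/1.65e-05 = 4860.
Re > 4000 → turbulent. ε/D = 0.00014/0.02429 = 0.00576; Haaland: 1/√f = -1.8 log₁₀[0.000765 + 0.00142] = 4.789, so f = 0.0436.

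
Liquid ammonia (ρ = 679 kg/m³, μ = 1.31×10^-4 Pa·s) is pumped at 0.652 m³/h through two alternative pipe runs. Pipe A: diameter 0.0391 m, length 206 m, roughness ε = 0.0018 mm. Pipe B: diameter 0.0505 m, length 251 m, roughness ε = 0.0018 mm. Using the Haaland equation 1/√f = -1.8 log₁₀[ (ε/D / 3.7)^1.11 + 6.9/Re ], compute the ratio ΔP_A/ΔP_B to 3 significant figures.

Pipe A: V = Q/A = 0.0001811/0.001201 = 0.1508 m/s; Re = 3.057e+04; ε/D = 4.6e-05; Haaland → f = 0.0233; ΔP_A = f(L/D)(ρV²/2) = 948.2 Pa.
Pipe B: V = Q/A = 0.0001811/0.002003 = 0.09042 m/s; Re = 2.367e+04; ε/D = 3.56e-05; Haaland → f = 0.02475; ΔP_B = f(L/D)(ρV²/2) = 341.5 Pa.
ΔP_A/ΔP_B = 948.2/341.5 = 2.78.

ΔP_A/ΔP_B ≈ 2.78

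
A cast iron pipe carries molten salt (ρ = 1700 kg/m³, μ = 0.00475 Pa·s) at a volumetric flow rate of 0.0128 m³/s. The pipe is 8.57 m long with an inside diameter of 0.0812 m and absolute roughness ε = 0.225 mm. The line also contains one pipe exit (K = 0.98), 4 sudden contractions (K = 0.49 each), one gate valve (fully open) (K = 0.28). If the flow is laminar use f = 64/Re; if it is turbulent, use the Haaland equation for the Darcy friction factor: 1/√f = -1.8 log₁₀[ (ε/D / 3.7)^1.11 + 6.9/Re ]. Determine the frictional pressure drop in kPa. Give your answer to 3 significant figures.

Cross-sectional area A = πD²/4 = π(0.0812)²/4 = 0.005178 m²; mean velocity V = Q/A = 0.0128/0.005178 = 2.472 m/s.
Reynolds number Re = ρVD/μ = 1700 · 2.472 · 0.0812 / 0.00475 = 7.183e+04.
Re > 4000 → turbulent. Relative roughness ε/D = 0.000225/0.0812 = 0.00277. Haaland: 1/√f = -1.8 log₁₀[(0.00277/3.7)^1.11 + 6.9/7.183e+04] = -1.8 log₁₀[0.000339 + 9.61e-05] = 6.05, so f = 0.02732.
Total minor-loss coefficient ΣK = 1·0.98 + 4·0.49 + 1·0.28 = 3.22.
ΔP = [f·L/D + ΣK]·(ρV²/2) = [0.02732·8.57/0.0812 + 3.22]·(1700·2.472²/2) = [2.883 + 3.22]·5193 = 3.17e+04 Pa.
ΔP = 3.17e+04 Pa = 31.7 kPa.

ΔP ≈ 31.7 kPa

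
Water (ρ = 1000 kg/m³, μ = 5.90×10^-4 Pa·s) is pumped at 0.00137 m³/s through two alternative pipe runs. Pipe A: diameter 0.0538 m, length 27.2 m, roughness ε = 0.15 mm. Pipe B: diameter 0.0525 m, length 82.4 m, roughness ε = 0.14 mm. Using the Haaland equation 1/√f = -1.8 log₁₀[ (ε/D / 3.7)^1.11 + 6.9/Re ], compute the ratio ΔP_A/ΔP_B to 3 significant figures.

Pipe A: V = Q/A = 0.00137/0.002273 = 0.6027 m/s; Re = 5.495e+04; ε/D = 0.00279; Haaland → f = 0.02783; ΔP_A = f(L/D)(ρV²/2) = 2555 Pa.
Pipe B: V = Q/A = 0.00137/0.002165 = 0.6329 m/s; Re = 5.631e+04; ε/D = 0.00267; Haaland → f = 0.02752; ΔP_B = f(L/D)(ρV²/2) = 8649 Pa.
ΔP_A/ΔP_B = 2555/8649 = 0.295.

ΔP_A/ΔP_B ≈ 0.295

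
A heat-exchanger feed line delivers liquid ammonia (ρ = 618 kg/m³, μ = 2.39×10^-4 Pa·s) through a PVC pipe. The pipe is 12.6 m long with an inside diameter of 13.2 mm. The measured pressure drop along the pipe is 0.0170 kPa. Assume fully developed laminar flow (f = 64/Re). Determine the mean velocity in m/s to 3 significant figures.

For laminar flow, f = 64/Re with Re = ρVD/μ, so Darcy-Weisbach reduces to ΔP = 32μLV/D². Solving for V: V = ΔP·D²/(32μL) = 17·(0.0132)²/(32·0.000239·12.6) = 0.03074 m/s.
Check: Re = ρVD/μ = 618·0.03074·0.0132/0.000239 = 1049 < 2300, so the laminar assumption holds.

V ≈ 0.0307 m/s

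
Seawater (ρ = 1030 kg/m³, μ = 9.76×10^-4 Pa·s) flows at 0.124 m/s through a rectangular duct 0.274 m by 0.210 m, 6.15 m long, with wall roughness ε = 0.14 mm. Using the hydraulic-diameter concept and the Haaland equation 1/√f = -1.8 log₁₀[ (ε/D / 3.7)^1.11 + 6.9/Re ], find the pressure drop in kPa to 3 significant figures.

Hydraulic diameter D_h = 4A/P = 4·(0.274·0.21)/(2·(0.274+0.21)) = 0.2302/0.968 = 0.2378 m.
Re = ρVD_h/μ = 1030·0.124·0.2378/0.000976 = 3.111e+04.
ε/D_h = 0.00014/0.2378 = 0.000589; Haaland gives 1/√f = -1.8 log₁₀[6.08e-05+0.000222] = 6.388, so f = 0.02451.
ΔP = f(L/D_h)(ρV²/2) = 0.02451·6.15/0.2378·7.919 = 5.019 Pa.
ΔP = 0.00502 kPa.

ΔP ≈ 0.00502 kPa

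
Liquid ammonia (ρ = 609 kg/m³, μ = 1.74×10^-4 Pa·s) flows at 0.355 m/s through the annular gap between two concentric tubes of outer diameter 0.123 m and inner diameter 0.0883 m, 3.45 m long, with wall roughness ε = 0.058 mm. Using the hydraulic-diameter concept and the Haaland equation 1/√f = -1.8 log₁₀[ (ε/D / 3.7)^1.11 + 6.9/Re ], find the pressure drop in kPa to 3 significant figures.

ΔP ≈ 0.0989 kPa

Hydraulic diameter D_h = 4A/P = D_o - D_i = 0.123 - 0.0883 = 0.0347 m.
Re = ρVD_h/μ = 609·0.355·0.0347/0.000174 = 4.311e+04.
ε/D_h = 5.8e-05/0.0347 = 0.00167; Haaland gives 1/√f = -1.8 log₁₀[0.000194+0.00016] = 6.213, so f = 0.02591.
ΔP = f(L/D_h)(ρV²/2) = 0.02591·3.45/0.0347·38.37 = 98.85 Pa.
ΔP = 0.0989 kPa.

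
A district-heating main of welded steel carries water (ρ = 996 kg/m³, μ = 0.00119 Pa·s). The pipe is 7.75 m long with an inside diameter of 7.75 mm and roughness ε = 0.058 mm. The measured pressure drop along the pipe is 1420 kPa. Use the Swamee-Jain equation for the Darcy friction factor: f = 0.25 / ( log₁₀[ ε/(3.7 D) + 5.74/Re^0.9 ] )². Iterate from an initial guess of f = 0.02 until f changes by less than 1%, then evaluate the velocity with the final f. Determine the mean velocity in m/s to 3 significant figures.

V ≈ 8.90 m/s

Rearranging Darcy-Weisbach: V = √(2·ΔP·D/(f·L·ρ)). With ε/D = 5.8e-05/0.00775 = 0.00748, iterate starting from f = 0.02:
  f = 0.02 → V = √(2·1.42e+06·0.00775/(0.02·7.75·996)) = 11.94 m/s; Re = ρVD/μ = 7.745e+04; f → 0.03566
  f = 0.03566 → V = 8.942 m/s; Re = 5.8e+04; f → 0.03601
Converged (Δf/f < 1%). With the final f = 0.03601: V = √(2·1.42e+06·0.00775/(0.03601·7.75·996)) = 8.898 m/s.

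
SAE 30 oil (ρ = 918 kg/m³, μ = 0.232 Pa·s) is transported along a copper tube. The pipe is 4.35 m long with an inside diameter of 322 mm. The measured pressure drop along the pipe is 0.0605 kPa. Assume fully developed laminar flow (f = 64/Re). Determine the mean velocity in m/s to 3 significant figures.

For laminar flow, f = 64/Re with Re = ρVD/μ, so Darcy-Weisbach reduces to ΔP = 32μLV/D². Solving for V: V = ΔP·D²/(32μL) = 60.5·(0.322)²/(32·0.232·4.35) = 0.1942 m/s.
Check: Re = ρVD/μ = 918·0.1942·0.322/0.232 = 247.5 < 2300, so the laminar assumption holds.

V ≈ 0.194 m/s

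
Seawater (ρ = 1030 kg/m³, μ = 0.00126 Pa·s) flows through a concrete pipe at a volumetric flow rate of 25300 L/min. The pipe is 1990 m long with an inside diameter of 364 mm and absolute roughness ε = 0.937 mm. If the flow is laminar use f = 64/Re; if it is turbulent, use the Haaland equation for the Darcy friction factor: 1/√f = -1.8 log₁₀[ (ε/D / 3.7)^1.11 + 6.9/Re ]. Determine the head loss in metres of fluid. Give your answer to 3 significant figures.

Q = 25300 L/min = 25300/60000 = 0.4217 m³/s.
Cross-sectional area A = πD²/4 = π(0.364)²/4 = 0.1041 m²; mean velocity V = Q/A = 0.4217/0.1041 = 4.052 m/s.
Reynolds number Re = ρVD/μ = 1030 · 4.052 · 0.364 / 0.00126 = 1.206e+06.
Re > 4000 → turbulent. Relative roughness ε/D = 0.000937/0.364 = 0.00257. Haaland: 1/√f = -1.8 log₁₀[(0.00257/3.7)^1.11 + 6.9/1.206e+06] = -1.8 log₁₀[0.000313 + 5.72e-06] = 6.295, so f = 0.02524.
Darcy-Weisbach: ΔP = f(L/D)(ρV²/2) = 0.02524·(1990/0.364)·(1030·4.052²/2) = 0.02524·5467·8456 = 1.167e+06 Pa.
Head loss h_f = ΔP/(ρg) = 1.167e+06/(1030·9.81) = 115 m.

h_f ≈ 115 m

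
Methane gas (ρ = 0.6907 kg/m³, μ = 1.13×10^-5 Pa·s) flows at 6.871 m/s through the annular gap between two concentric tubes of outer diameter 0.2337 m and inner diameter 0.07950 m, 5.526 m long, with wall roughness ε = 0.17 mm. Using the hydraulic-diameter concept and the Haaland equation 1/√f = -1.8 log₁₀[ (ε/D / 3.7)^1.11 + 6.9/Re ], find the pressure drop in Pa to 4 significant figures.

ΔP ≈ 13.60 Pa

Hydraulic diameter D_h = 4A/P = D_o - D_i = 0.2337 - 0.0795 = 0.1542 m.
Re = ρVD_h/μ = 0.6907·6.871·0.1542/1.13e-05 = 6.476e+04.
ε/D_h = 0.00017/0.1542 = 0.0011; Haaland gives 1/√f = -1.8 log₁₀[0.000122+0.000107] = 6.554, so f = 0.02328.
ΔP = f(L/D_h)(ρV²/2) = 0.02328·5.526/0.1542·16.3 = 13.6 Pa.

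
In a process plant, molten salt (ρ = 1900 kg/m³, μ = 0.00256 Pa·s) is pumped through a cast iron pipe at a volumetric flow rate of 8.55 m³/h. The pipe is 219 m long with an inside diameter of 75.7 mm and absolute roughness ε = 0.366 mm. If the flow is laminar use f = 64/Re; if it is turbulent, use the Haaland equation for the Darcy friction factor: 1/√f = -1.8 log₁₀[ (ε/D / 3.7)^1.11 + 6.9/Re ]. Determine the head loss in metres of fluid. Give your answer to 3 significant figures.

Q = 8.55 m³/h = 8.55/3600 = 0.002375 m³/s.
Cross-sectional area A = πD²/4 = π(0.0757)²/4 = 0.004501 m²; mean velocity V = Q/A = 0.002375/0.004501 = 0.5277 m/s.
Reynolds number Re = ρVD/μ = 1900 · 0.5277 · 0.0757 / 0.00256 = 2.965e+04.
Re > 4000 → turbulent. Relative roughness ε/D = 0.000366/0.0757 = 0.00483. Haaland: 1/√f = -1.8 log₁₀[(0.00483/3.7)^1.11 + 6.9/2.965e+04] = -1.8 log₁₀[0.000629 + 0.000233] = 5.516, so f = 0.03287.
Darcy-Weisbach: ΔP = f(L/D)(ρV²/2) = 0.03287·(219/0.0757)·(1900·0.5277²/2) = 0.03287·2893·264.5 = 2.515e+04 Pa.
Head loss h_f = ΔP/(ρg) = 2.515e+04/(1900·9.81) = 1.35 m.

h_f ≈ 1.35 m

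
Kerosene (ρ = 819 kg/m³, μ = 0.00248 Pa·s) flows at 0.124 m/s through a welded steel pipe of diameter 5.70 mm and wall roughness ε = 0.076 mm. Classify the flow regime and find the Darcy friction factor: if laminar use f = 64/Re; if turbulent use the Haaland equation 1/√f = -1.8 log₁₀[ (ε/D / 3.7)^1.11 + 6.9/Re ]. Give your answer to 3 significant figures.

f ≈ 0.274

Re = ρVD/μ = 819·0.124·0.0057/0.00248 = 233.4.
Re < 2300 → laminar, so f = 64/Re = 0.2742 (roughness is irrelevant in laminar flow).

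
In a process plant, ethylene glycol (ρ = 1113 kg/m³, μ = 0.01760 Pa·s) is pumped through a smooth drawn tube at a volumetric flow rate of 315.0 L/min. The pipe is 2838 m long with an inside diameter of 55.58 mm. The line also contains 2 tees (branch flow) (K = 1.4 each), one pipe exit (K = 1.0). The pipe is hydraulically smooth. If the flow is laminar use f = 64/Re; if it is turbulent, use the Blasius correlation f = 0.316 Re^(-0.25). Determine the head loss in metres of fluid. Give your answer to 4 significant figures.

h_f ≈ 413.3 m

Q = 315.0 L/min = 315.0/60000 = 0.00525 m³/s.
Cross-sectional area A = πD²/4 = π(0.05558)²/4 = 0.002426 m²; mean velocity V = Q/A = 0.00525/0.002426 = 2.164 m/s.
Reynolds number Re = ρVD/μ = 1113 · 2.164 · 0.05558 / 0.0176 = 7606.
Re > 4000 → turbulent. Smooth-pipe (Blasius): f = 0.316 Re^(-0.25) = 0.316/(7606)^0.25 = 0.03384.
Total minor-loss coefficient ΣK = 2·1.4 + 1·1 = 3.8.
ΔP = [f·L/D + ΣK]·(ρV²/2) = [0.03384·2838/0.05558 + 3.8]·(1113·2.164²/2) = [1728 + 3.8]·2606 = 4.512e+06 Pa.
Head loss h_f = ΔP/(ρg) = 4.512e+06/(1113·9.81) = 413.3 m.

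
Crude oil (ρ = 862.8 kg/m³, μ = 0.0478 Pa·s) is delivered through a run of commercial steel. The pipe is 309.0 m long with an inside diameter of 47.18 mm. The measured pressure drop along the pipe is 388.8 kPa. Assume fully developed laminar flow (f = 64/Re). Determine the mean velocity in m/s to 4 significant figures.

V ≈ 1.831 m/s

For laminar flow, f = 64/Re with Re = ρVD/μ, so Darcy-Weisbach reduces to ΔP = 32μLV/D². Solving for V: V = ΔP·D²/(32μL) = 3.888e+05·(0.04718)²/(32·0.0478·309) = 1.831 m/s.
Check: Re = ρVD/μ = 862.8·1.831·0.04718/0.0478 = 1559 < 2300, so the laminar assumption holds.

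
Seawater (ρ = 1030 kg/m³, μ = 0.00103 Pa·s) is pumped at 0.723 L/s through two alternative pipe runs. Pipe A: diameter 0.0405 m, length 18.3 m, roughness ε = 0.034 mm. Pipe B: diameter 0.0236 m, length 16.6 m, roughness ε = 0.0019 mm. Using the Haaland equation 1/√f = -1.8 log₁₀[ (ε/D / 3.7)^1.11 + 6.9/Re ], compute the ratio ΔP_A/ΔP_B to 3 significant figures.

Pipe A: V = Q/A = 0.000723/0.001288 = 0.5612 m/s; Re = 2.273e+04; ε/D = 0.00084; Haaland → f = 0.02662; ΔP_A = f(L/D)(ρV²/2) = 1951 Pa.
Pipe B: V = Q/A = 0.000723/0.0004374 = 1.653 m/s; Re = 3.901e+04; ε/D = 8.05e-05; Haaland → f = 0.02211; ΔP_B = f(L/D)(ρV²/2) = 2.188e+04 Pa.
ΔP_A/ΔP_B = 1951/2.188e+04 = 0.0892.

ΔP_A/ΔP_B ≈ 0.0892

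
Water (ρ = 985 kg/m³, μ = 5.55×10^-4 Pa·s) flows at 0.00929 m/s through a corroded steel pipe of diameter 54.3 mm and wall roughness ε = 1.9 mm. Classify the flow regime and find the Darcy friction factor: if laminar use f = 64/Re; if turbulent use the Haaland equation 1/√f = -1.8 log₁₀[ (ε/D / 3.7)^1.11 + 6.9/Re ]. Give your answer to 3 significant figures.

Re = ρVD/μ = 985·0.00929·0.0543/0.000555 = 895.3.
Re < 2300 → laminar, so f = 64/Re = 0.07149 (roughness is irrelevant in laminar flow).

f ≈ 0.0715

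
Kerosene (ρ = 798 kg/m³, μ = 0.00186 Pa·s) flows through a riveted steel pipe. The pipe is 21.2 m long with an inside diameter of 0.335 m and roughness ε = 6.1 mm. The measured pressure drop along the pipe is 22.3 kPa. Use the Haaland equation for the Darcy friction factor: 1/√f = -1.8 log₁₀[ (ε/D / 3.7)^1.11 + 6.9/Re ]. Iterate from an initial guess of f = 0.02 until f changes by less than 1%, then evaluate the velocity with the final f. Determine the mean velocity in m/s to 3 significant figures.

V ≈ 4.33 m/s

Rearranging Darcy-Weisbach: V = √(2·ΔP·D/(f·L·ρ)). With ε/D = 0.0061/0.335 = 0.0182, iterate starting from f = 0.02:
  f = 0.02 → V = √(2·2.23e+04·0.335/(0.02·21.2·798)) = 6.645 m/s; Re = ρVD/μ = 9.551e+05; f → 0.04707
  f = 0.04707 → V = 4.332 m/s; Re = 6.226e+05; f → 0.04709
Converged (Δf/f < 1%). With the final f = 0.04709: V = √(2·2.23e+04·0.335/(0.04709·21.2·798)) = 4.331 m/s.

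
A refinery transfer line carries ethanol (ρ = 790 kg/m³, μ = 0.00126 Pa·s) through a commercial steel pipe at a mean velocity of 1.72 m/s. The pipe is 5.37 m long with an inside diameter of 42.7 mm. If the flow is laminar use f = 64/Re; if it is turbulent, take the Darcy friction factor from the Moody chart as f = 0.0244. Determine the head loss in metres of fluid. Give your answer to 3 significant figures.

h_f ≈ 0.463 m

Reynolds number Re = ρVD/μ = 790 · 1.72 · 0.0427 / 0.00126 = 4.605e+04.
Re > 4000 → turbulent; use the Moody-chart value f = 0.0244.
Darcy-Weisbach: ΔP = f(L/D)(ρV²/2) = 0.0244·(5.37/0.0427)·(790·1.72²/2) = 0.0244·125.8·1169 = 3586 Pa.
Head loss h_f = ΔP/(ρg) = 3586/(790·9.81) = 0.463 m.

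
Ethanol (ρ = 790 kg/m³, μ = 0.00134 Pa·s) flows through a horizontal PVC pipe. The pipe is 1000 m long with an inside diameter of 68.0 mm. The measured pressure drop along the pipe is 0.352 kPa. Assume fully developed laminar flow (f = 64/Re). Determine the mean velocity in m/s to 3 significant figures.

V ≈ 0.0380 m/s

For laminar flow, f = 64/Re with Re = ρVD/μ, so Darcy-Weisbach reduces to ΔP = 32μLV/D². Solving for V: V = ΔP·D²/(32μL) = 352·(0.068)²/(32·0.00134·1000) = 0.03796 m/s.
Check: Re = ρVD/μ = 790·0.03796·0.068/0.00134 = 1522 < 2300, so the laminar assumption holds.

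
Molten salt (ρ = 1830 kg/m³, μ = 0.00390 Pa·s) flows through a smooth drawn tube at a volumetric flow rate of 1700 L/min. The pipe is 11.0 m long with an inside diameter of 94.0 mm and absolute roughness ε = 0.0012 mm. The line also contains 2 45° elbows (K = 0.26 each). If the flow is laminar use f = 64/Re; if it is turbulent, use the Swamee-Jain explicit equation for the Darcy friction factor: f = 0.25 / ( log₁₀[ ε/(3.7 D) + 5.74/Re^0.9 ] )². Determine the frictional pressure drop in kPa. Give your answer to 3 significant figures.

Q = 1700 L/min = 1700/60000 = 0.02833 m³/s.
Cross-sectional area A = πD²/4 = π(0.094)²/4 = 0.00694 m²; mean velocity V = Q/A = 0.02833/0.00694 = 4.083 m/s.
Reynolds number Re = ρVD/μ = 1830 · 4.083 · 0.094 / 0.0039 = 1.801e+05.
Re > 4000 → turbulent. Relative roughness ε/D = 1.2e-06/0.094 = 1.28e-05. Swamee-Jain: f = 0.25/(log₁₀[1.28e-05/3.7 + 5.74/1.801e+05^0.9])² = 0.25/(log₁₀[3.45e-06 + 0.000107])² = 0.25/(-3.957)² = 0.01596.
Total minor-loss coefficient ΣK = 2·0.26 = 0.52.
ΔP = [f·L/D + ΣK]·(ρV²/2) = [0.01596·11/0.094 + 0.52]·(1830·4.083²/2) = [1.868 + 0.52]·1.525e+04 = 3.642e+04 Pa.
ΔP = 3.642e+04 Pa = 36.4 kPa.

ΔP ≈ 36.4 kPa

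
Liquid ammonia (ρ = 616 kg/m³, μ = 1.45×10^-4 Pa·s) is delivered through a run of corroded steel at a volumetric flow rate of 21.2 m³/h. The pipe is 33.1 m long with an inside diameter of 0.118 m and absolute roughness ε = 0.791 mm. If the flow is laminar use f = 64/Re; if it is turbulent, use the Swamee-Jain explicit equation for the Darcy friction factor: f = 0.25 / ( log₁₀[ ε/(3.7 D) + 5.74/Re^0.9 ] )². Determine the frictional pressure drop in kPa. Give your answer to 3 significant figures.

ΔP ≈ 0.844 kPa

Q = 21.2 m³/h = 21.2/3600 = 0.005889 m³/s.
Cross-sectional area A = πD²/4 = π(0.118)²/4 = 0.01094 m²; mean velocity V = Q/A = 0.005889/0.01094 = 0.5385 m/s.
Reynolds number Re = ρVD/μ = 616 · 0.5385 · 0.118 / 0.000145 = 2.699e+05.
Re > 4000 → turbulent. Relative roughness ε/D = 0.000791/0.118 = 0.0067. Swamee-Jain: f = 0.25/(log₁₀[0.0067/3.7 + 5.74/2.699e+05^0.9])² = 0.25/(log₁₀[0.00181 + 7.43e-05])² = 0.25/(-2.724)² = 0.03368.
Darcy-Weisbach: ΔP = f(L/D)(ρV²/2) = 0.03368·(33.1/0.118)·(616·0.5385²/2) = 0.03368·280.5·89.31 = 843.8 Pa.
ΔP = 843.8 Pa = 0.844 kPa.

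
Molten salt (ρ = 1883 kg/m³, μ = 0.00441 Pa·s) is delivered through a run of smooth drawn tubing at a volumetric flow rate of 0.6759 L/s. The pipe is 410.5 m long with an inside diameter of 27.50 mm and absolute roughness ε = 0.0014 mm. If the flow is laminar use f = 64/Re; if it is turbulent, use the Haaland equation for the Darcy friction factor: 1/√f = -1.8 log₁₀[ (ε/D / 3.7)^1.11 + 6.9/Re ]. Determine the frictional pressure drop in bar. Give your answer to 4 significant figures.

Q = 0.6759 L/s = 0.6759/1000 = 0.0006759 m³/s.
Cross-sectional area A = πD²/4 = π(0.0275)²/4 = 0.000594 m²; mean velocity V = Q/A = 0.0006759/0.000594 = 1.138 m/s.
Reynolds number Re = ρVD/μ = 1883 · 1.138 · 0.0275 / 0.00441 = 1.336e+04.
Re > 4000 → turbulent. Relative roughness ε/D = 1.4e-06/0.0275 = 5.09e-05. Haaland: 1/√f = -1.8 log₁₀[(5.09e-05/3.7)^1.11 + 6.9/1.336e+04] = -1.8 log₁₀[4.02e-06 + 0.000516] = 5.911, so f = 0.02862.
Darcy-Weisbach: ΔP = f(L/D)(ρV²/2) = 0.02862·(410.5/0.0275)·(1883·1.138²/2) = 0.02862·1.493e+04·1219 = 5.209e+05 Pa.
ΔP = 5.209e+05 Pa = 5.209 bar.

ΔP ≈ 5.209 bar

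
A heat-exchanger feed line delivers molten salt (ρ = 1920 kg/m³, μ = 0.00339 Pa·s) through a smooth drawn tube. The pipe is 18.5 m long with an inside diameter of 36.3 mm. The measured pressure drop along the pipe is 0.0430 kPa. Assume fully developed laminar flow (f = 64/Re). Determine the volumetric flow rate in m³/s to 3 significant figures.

Q ≈ 2.92×10^-5 m³/s

For laminar flow, f = 64/Re with Re = ρVD/μ, so Darcy-Weisbach reduces to ΔP = 32μLV/D². Solving for V: V = ΔP·D²/(32μL) = 43·(0.0363)²/(32·0.00339·18.5) = 0.02823 m/s.
Check: Re = ρVD/μ = 1920·0.02823·0.0363/0.00339 = 580.5 < 2300, so the laminar assumption holds.
Q = V·A = 0.02823·(π/4·0.0363²) = 2.922e-05 m³/s = 2.92×10^-5 m³/s.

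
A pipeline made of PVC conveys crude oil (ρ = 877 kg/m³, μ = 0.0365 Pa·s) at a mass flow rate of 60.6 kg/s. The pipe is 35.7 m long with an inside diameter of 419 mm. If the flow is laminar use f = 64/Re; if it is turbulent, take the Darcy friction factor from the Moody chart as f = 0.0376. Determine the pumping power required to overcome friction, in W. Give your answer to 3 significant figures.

P ≈ 24.4 W

A = πD²/4 = π(0.419)²/4 = 0.1379 m²; mean velocity V = ṁ/(ρA) = 60.6/(877 · 0.1379) = 0.5011 m/s.
Reynolds number Re = ρVD/μ = 877 · 0.5011 · 0.419 / 0.0365 = 5045.
Re > 4000 → turbulent; use the Moody-chart value f = 0.0376.
Darcy-Weisbach: ΔP = f(L/D)(ρV²/2) = 0.0376·(35.7/0.419)·(877·0.5011²/2) = 0.0376·85.2·110.1 = 352.8 Pa.
Q = ṁ/ρ = 60.6/877 = 0.0691 m³/s.
Pumping power P = QΔP = 0.0691·352.8 = 24.38 W = 24.4 W.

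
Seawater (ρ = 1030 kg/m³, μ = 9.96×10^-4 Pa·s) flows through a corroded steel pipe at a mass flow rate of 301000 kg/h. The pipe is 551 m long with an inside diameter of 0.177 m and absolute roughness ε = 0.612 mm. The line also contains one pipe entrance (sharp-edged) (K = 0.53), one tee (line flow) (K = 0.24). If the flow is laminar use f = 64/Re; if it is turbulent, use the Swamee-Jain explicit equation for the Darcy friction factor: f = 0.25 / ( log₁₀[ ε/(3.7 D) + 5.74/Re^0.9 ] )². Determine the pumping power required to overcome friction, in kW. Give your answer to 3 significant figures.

P ≈ 39.4 kW

ṁ = 301000 kg/h = 301000/3600 = 83.61 kg/s.
A = πD²/4 = π(0.177)²/4 = 0.02461 m²; mean velocity V = ṁ/(ρA) = 83.61/(1030 · 0.02461) = 3.299 m/s.
Reynolds number Re = ρVD/μ = 1030 · 3.299 · 0.177 / 0.000996 = 6.039e+05.
Re > 4000 → turbulent. Relative roughness ε/D = 0.000612/0.177 = 0.00346. Swamee-Jain: f = 0.25/(log₁₀[0.00346/3.7 + 5.74/6.039e+05^0.9])² = 0.25/(log₁₀[0.000934 + 3.6e-05])² = 0.25/(-3.013)² = 0.02754.
Total minor-loss coefficient ΣK = 1·0.53 + 1·0.24 = 0.77.
ΔP = [f·L/D + ΣK]·(ρV²/2) = [0.02754·551/0.177 + 0.77]·(1030·3.299²/2) = [85.73 + 0.77]·5605 = 4.848e+05 Pa.
Q = ṁ/ρ = 83.61/1030 = 0.08118 m³/s.
Pumping power P = QΔP = 0.08118·4.848e+05 = 39360 W = 39.4 kW.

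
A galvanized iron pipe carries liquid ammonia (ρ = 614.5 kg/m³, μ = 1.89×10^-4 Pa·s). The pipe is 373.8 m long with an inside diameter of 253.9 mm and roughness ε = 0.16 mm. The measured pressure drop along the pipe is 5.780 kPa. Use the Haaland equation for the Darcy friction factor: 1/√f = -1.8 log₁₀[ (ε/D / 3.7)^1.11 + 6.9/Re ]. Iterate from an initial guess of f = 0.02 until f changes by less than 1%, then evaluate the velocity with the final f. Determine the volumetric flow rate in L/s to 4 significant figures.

Rearranging Darcy-Weisbach: V = √(2·ΔP·D/(f·L·ρ)). With ε/D = 0.00016/0.2539 = 0.00063, iterate starting from f = 0.02:
  f = 0.02 → V = √(2·5780·0.2539/(0.02·373.8·614.5)) = 0.7993 m/s; Re = ρVD/μ = 6.598e+05; f → 0.01819
  f = 0.01819 → V = 0.8381 m/s; Re = 6.919e+05; f → 0.01817
Converged (Δf/f < 1%). With the final f = 0.01817: V = √(2·5780·0.2539/(0.01817·373.8·614.5)) = 0.8387 m/s.
Q = V·A = 0.8387·(π/4·0.2539²) = 0.04246 m³/s = 42.46 L/s.

Q ≈ 42.46 L/s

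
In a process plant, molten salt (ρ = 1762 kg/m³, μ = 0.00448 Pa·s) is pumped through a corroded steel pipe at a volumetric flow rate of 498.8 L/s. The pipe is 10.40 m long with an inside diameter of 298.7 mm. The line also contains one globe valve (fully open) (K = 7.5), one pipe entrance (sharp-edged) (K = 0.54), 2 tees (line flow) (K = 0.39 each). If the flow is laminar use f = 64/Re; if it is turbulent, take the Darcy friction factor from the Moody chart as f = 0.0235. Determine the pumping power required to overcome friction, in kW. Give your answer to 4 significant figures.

P ≈ 214.6 kW

Q = 498.8 L/s = 498.8/1000 = 0.4988 m³/s.
Cross-sectional area A = πD²/4 = π(0.2987)²/4 = 0.07007 m²; mean velocity V = Q/A = 0.4988/0.07007 = 7.118 m/s.
Reynolds number Re = ρVD/μ = 1762 · 7.118 · 0.2987 / 0.00448 = 8.362e+05.
Re > 4000 → turbulent; use the Moody-chart value f = 0.0235.
Total minor-loss coefficient ΣK = 1·7.5 + 1·0.54 + 2·0.39 = 8.82.
ΔP = [f·L/D + ΣK]·(ρV²/2) = [0.0235·10.4/0.2987 + 8.82]·(1762·7.118²/2) = [0.8182 + 8.82]·4.464e+04 = 4.302e+05 Pa.
Pumping power P = QΔP = 0.4988·4.302e+05 = 214600 W = 214.6 kW.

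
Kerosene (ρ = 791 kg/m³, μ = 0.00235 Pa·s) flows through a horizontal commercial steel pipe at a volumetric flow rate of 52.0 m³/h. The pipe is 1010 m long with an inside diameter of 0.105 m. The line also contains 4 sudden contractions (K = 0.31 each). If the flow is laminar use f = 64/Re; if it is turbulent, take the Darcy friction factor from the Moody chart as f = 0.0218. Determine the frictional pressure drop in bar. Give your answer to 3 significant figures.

Q = 52.0 m³/h = 52.0/3600 = 0.01444 m³/s.
Cross-sectional area A = πD²/4 = π(0.105)²/4 = 0.008659 m²; mean velocity V = Q/A = 0.01444/0.008659 = 1.668 m/s.
Reynolds number Re = ρVD/μ = 791 · 1.668 · 0.105 / 0.00235 = 5.896e+04.
Re > 4000 → turbulent; use the Moody-chart value f = 0.0218.
Total minor-loss coefficient ΣK = 4·0.31 = 1.24.
ΔP = [f·L/D + ΣK]·(ρV²/2) = [0.0218·1010/0.105 + 1.24]·(791·1.668²/2) = [209.7 + 1.24]·1101 = 2.321e+05 Pa.
ΔP = 2.321e+05 Pa = 2.32 bar.

ΔP ≈ 2.32 bar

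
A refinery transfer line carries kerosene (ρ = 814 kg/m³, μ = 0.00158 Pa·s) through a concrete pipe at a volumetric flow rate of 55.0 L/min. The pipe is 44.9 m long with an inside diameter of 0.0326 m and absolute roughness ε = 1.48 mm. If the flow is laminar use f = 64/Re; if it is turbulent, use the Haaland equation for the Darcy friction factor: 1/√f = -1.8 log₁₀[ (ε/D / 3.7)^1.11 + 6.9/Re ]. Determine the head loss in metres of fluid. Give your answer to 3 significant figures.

h_f ≈ 5.92 m

Q = 55.0 L/min = 55.0/60000 = 0.0009167 m³/s.
Cross-sectional area A = πD²/4 = π(0.0326)²/4 = 0.0008347 m²; mean velocity V = Q/A = 0.0009167/0.0008347 = 1.098 m/s.
Reynolds number Re = ρVD/μ = 814 · 1.098 · 0.0326 / 0.00158 = 1.844e+04.
Re > 4000 → turbulent. Relative roughness ε/D = 0.00148/0.0326 = 0.0454. Haaland: 1/√f = -1.8 log₁₀[(0.0454/3.7)^1.11 + 6.9/1.844e+04] = -1.8 log₁₀[0.00756 + 0.000374] = 3.781, so f = 0.06996.
Darcy-Weisbach: ΔP = f(L/D)(ρV²/2) = 0.06996·(44.9/0.0326)·(814·1.098²/2) = 0.06996·1377·490.9 = 4.73e+04 Pa.
Head loss h_f = ΔP/(ρg) = 4.73e+04/(814·9.81) = 5.92 m.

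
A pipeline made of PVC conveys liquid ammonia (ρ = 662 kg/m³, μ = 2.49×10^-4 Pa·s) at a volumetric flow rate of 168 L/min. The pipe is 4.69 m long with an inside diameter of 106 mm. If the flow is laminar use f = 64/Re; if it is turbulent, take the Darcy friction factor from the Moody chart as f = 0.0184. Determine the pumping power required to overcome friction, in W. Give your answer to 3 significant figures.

Q = 168 L/min = 168/60000 = 0.0028 m³/s.
Cross-sectional area A = πD²/4 = π(0.106)²/4 = 0.008825 m²; mean velocity V = Q/A = 0.0028/0.008825 = 0.3173 m/s.
Reynolds number Re = ρVD/μ = 662 · 0.3173 · 0.106 / 0.000249 = 8.942e+04.
Re > 4000 → turbulent; use the Moody-chart value f = 0.0184.
Darcy-Weisbach: ΔP = f(L/D)(ρV²/2) = 0.0184·(4.69/0.106)·(662·0.3173²/2) = 0.0184·44.25·33.32 = 27.13 Pa.
Pumping power P = QΔP = 0.0028·27.13 = 0.07596 W = 0.0760 W.

P ≈ 0.0760 W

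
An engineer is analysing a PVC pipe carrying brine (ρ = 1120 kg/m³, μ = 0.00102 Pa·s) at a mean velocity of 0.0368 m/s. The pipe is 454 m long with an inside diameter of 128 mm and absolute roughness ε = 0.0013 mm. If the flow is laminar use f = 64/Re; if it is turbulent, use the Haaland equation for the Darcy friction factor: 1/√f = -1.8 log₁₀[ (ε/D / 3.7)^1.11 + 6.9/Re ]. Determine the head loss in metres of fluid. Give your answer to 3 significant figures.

h_f ≈ 0.00914 m

Reynolds number Re = ρVD/μ = 1120 · 0.0368 · 0.128 / 0.00102 = 5172.
Re > 4000 → turbulent. Relative roughness ε/D = 1.3e-06/0.128 = 1.02e-05. Haaland: 1/√f = -1.8 log₁₀[(1.02e-05/3.7)^1.11 + 6.9/5172] = -1.8 log₁₀[6.71e-07 + 0.00133] = 5.174, so f = 0.03735.
Darcy-Weisbach: ΔP = f(L/D)(ρV²/2) = 0.03735·(454/0.128)·(1120·0.0368²/2) = 0.03735·3547·0.7584 = 100.5 Pa.
Head loss h_f = ΔP/(ρg) = 100.5/(1120·9.81) = 0.00914 m.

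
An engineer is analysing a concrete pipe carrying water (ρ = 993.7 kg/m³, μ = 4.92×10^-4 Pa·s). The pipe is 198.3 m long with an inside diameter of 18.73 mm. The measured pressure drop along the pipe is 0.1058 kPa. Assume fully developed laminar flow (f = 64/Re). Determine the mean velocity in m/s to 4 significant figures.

For laminar flow, f = 64/Re with Re = ρVD/μ, so Darcy-Weisbach reduces to ΔP = 32μLV/D². Solving for V: V = ΔP·D²/(32μL) = 105.8·(0.01873)²/(32·0.000492·198.3) = 0.01189 m/s.
Check: Re = ρVD/μ = 993.7·0.01189·0.01873/0.000492 = 449.7 < 2300, so the laminar assumption holds.

V ≈ 0.01189 m/s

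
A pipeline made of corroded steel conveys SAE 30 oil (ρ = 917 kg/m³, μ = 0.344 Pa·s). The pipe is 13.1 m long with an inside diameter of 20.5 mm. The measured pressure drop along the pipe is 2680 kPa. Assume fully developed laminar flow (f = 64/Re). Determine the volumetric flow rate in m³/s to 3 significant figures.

Q ≈ 0.00258 m³/s

For laminar flow, f = 64/Re with Re = ρVD/μ, so Darcy-Weisbach reduces to ΔP = 32μLV/D². Solving for V: V = ΔP·D²/(32μL) = 2.68e+06·(0.0205)²/(32·0.344·13.1) = 7.81 m/s.
Check: Re = ρVD/μ = 917·7.81·0.0205/0.344 = 426.8 < 2300, so the laminar assumption holds.
Q = V·A = 7.81·(π/4·0.0205²) = 0.002578 m³/s = 0.00258 m³/s.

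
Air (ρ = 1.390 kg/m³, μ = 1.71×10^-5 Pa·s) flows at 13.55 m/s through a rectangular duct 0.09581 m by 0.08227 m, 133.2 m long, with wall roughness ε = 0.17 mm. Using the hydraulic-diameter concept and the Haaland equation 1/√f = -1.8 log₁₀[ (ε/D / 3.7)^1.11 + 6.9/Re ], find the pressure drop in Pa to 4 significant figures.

Hydraulic diameter D_h = 4A/P = 4·(0.09581·0.08227)/(2·(0.09581+0.08227)) = 0.03153/0.3562 = 0.08853 m.
Re = ρVD_h/μ = 1.39·13.55·0.08853/1.71e-05 = 9.75e+04.
ε/D_h = 0.00017/0.08853 = 0.00192; Haaland gives 1/√f = -1.8 log₁₀[0.000226+7.08e-05] = 6.35, so f = 0.0248.
ΔP = f(L/D_h)(ρV²/2) = 0.0248·133.2/0.08853·127.6 = 4762 Pa.

ΔP ≈ 4762 Pa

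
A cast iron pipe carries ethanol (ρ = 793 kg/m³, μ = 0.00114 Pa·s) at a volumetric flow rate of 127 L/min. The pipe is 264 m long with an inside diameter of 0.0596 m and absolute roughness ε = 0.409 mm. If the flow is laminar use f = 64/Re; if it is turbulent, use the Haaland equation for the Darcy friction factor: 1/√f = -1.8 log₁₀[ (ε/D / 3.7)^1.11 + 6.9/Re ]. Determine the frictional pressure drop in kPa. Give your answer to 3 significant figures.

Q = 127 L/min = 127/60000 = 0.002117 m³/s.
Cross-sectional area A = πD²/4 = π(0.0596)²/4 = 0.00279 m²; mean velocity V = Q/A = 0.002117/0.00279 = 0.7587 m/s.
Reynolds number Re = ρVD/μ = 793 · 0.7587 · 0.0596 / 0.00114 = 3.145e+04.
Re > 4000 → turbulent. Relative roughness ε/D = 0.000409/0.0596 = 0.00686. Haaland: 1/√f = -1.8 log₁₀[(0.00686/3.7)^1.11 + 6.9/3.145e+04] = -1.8 log₁₀[0.000929 + 0.000219] = 5.292, so f = 0.0357.
Darcy-Weisbach: ΔP = f(L/D)(ρV²/2) = 0.0357·(264/0.0596)·(793·0.7587²/2) = 0.0357·4430·228.2 = 3.61e+04 Pa.
ΔP = 3.61e+04 Pa = 36.1 kPa.

ΔP ≈ 36.1 kPa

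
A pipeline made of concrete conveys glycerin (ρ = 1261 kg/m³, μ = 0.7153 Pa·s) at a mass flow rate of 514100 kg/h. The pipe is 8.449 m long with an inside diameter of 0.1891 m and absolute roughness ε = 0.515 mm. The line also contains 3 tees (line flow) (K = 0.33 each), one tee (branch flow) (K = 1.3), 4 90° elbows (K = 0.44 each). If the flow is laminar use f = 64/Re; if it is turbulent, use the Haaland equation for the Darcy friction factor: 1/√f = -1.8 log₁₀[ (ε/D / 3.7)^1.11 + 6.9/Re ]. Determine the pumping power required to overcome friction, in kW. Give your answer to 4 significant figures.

P ≈ 7.172 kW

ṁ = 514100 kg/h = 514100/3600 = 142.8 kg/s.
A = πD²/4 = π(0.1891)²/4 = 0.02808 m²; mean velocity V = ṁ/(ρA) = 142.8/(1261 · 0.02808) = 4.032 m/s.
Reynolds number Re = ρVD/μ = 1261 · 4.032 · 0.1891 / 0.715 = 1344.
Re < 2300 → laminar flow, so f = 64/Re = 64/1344 = 0.04761 (the turbulent correlation is not needed).
Total minor-loss coefficient ΣK = 3·0.33 + 1·1.3 + 4·0.44 = 4.05.
ΔP = [f·L/D + ΣK]·(ρV²/2) = [0.04761·8.449/0.1891 + 4.05]·(1261·4.032²/2) = [2.127 + 4.05]·1.025e+04 = 6.333e+04 Pa.
Q = ṁ/ρ = 142.8/1261 = 0.1132 m³/s.
Pumping power P = QΔP = 0.1132·6.333e+04 = 7171.7 W = 7.172 kW.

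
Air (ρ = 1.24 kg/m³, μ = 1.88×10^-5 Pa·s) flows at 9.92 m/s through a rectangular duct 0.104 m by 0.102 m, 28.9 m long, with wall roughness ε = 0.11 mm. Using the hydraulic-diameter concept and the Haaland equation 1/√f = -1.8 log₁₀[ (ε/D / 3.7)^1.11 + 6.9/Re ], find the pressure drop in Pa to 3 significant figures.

ΔP ≈ 395 Pa

Hydraulic diameter D_h = 4A/P = 4·(0.104·0.102)/(2·(0.104+0.102)) = 0.04243/0.412 = 0.103 m.
Re = ρVD_h/μ = 1.24·9.92·0.103/1.88e-05 = 6.739e+04.
ε/D_h = 0.00011/0.103 = 0.00107; Haaland gives 1/√f = -1.8 log₁₀[0.000118+0.000102] = 6.583, so f = 0.02308.
ΔP = f(L/D_h)(ρV²/2) = 0.02308·28.9/0.103·61.01 = 395.1 Pa.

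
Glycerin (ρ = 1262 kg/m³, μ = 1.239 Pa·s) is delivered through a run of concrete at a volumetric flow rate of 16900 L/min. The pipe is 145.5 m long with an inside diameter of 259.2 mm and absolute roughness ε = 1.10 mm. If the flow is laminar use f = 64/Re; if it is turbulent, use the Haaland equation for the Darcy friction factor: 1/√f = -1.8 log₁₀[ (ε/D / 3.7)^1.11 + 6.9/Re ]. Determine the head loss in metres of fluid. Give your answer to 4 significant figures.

Q = 16900 L/min = 16900/60000 = 0.2817 m³/s.
Cross-sectional area A = πD²/4 = π(0.2592)²/4 = 0.05277 m²; mean velocity V = Q/A = 0.2817/0.05277 = 5.338 m/s.
Reynolds number Re = ρVD/μ = 1262 · 5.338 · 0.2592 / 1.24 = 1409.
Re < 2300 → laminar flow, so f = 64/Re = 64/1409 = 0.04541 (the turbulent correlation is not needed).
Darcy-Weisbach: ΔP = f(L/D)(ρV²/2) = 0.04541·(145.5/0.2592)·(1262·5.338²/2) = 0.04541·561.3·1.798e+04 = 4.583e+05 Pa.
Head loss h_f = ΔP/(ρg) = 4.583e+05/(1262·9.81) = 37.02 m.

h_f ≈ 37.02 m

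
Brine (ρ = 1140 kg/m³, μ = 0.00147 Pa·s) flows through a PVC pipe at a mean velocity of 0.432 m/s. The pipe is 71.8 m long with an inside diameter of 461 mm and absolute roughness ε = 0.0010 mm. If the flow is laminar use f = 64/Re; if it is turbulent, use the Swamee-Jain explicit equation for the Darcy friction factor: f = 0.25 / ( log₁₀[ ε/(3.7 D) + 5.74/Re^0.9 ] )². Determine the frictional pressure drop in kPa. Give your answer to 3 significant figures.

ΔP ≈ 0.271 kPa

Reynolds number Re = ρVD/μ = 1140 · 0.432 · 0.461 / 0.00147 = 1.544e+05.
Re > 4000 → turbulent. Relative roughness ε/D = 1e-06/0.461 = 2.17e-06. Swamee-Jain: f = 0.25/(log₁₀[2.17e-06/3.7 + 5.74/1.544e+05^0.9])² = 0.25/(log₁₀[5.86e-07 + 0.000123])² = 0.25/(-3.909)² = 0.01636.
Darcy-Weisbach: ΔP = f(L/D)(ρV²/2) = 0.01636·(71.8/0.461)·(1140·0.432²/2) = 0.01636·155.7·106.4 = 271.1 Pa.
ΔP = 271.1 Pa = 0.271 kPa.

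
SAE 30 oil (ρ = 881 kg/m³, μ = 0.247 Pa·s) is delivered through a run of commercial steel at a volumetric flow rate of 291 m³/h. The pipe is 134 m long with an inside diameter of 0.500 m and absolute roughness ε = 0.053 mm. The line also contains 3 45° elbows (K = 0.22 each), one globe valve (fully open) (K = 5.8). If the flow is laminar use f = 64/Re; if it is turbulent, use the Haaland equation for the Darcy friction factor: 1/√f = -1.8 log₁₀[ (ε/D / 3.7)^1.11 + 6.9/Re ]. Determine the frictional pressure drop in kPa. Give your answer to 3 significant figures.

ΔP ≈ 2.23 kPa

Q = 291 m³/h = 291/3600 = 0.08083 m³/s.
Cross-sectional area A = πD²/4 = π(0.5)²/4 = 0.1963 m²; mean velocity V = Q/A = 0.08083/0.1963 = 0.4117 m/s.
Reynolds number Re = ρVD/μ = 881 · 0.4117 · 0.5 / 0.247 = 734.2.
Re < 2300 → laminar flow, so f = 64/Re = 64/734.2 = 0.08717 (the turbulent correlation is not needed).
Total minor-loss coefficient ΣK = 3·0.22 + 1·5.8 = 6.46.
ΔP = [f·L/D + ΣK]·(ρV²/2) = [0.08717·134/0.5 + 6.46]·(881·0.4117²/2) = [23.36 + 6.46]·74.66 = 2226 Pa.
ΔP = 2226 Pa = 2.23 kPa.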